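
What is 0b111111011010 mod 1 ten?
Convert 0b111111011010 (binary) → 2048 + 1024 + 512 + 256 + 128 + 64 + 16 + 8 + 2 = 4058 (decimal)
Convert 1 ten (place-value notation) → 1×10 = 10 (decimal)
Compute 4058 mod 10 = 8
8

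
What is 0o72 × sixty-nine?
Convert 0o72 (octal) → 7×8 + 2 = 58 (decimal)
Convert sixty-nine (English words) → 69 (decimal)
Compute 58 × 69 = 4002
4002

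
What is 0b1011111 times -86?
Convert 0b1011111 (binary) → 64 + 16 + 8 + 4 + 2 + 1 = 95 (decimal)
Compute 95 × -86 = -8170
-8170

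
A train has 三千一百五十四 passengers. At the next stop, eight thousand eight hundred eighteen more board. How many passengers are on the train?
Convert 三千一百五十四 (Chinese numeral) → 3×1000 + 1×100 + 5×10 + 4 = 3154 (decimal)
Convert eight thousand eight hundred eighteen (English words) → 8×1000 + 8×100 + 18 = 8818 (decimal)
Compute 3154 + 8818 = 11972
11972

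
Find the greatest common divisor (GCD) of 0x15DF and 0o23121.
Convert 0x15DF (hexadecimal) → 1×4096 + 5×256 + 13×16 + 15 = 5599 (decimal)
Convert 0o23121 (octal) → 2×4096 + 3×512 + 1×64 + 2×8 + 1 = 9809 (decimal)
Compute gcd(5599, 9809) = 1
1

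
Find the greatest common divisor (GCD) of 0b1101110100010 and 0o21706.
Convert 0b1101110100010 (binary) → 4096 + 2048 + 512 + 256 + 128 + 32 + 2 = 7074 (decimal)
Convert 0o21706 (octal) → 2×4096 + 1×512 + 7×64 + 6 = 9158 (decimal)
Compute gcd(7074, 9158) = 2
2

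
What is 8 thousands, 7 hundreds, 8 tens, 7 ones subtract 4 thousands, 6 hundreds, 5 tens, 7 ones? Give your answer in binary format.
Convert 8 thousands, 7 hundreds, 8 tens, 7 ones (place-value notation) → 8×1000 + 7×100 + 8×10 + 7 = 8787 (decimal)
Convert 4 thousands, 6 hundreds, 5 tens, 7 ones (place-value notation) → 4×1000 + 6×100 + 5×10 + 7 = 4657 (decimal)
Compute 8787 - 4657 = 4130
Convert 4130 (decimal) → 4130 = 4096 + 32 + 2 → 0b1000000100010 (binary)
0b1000000100010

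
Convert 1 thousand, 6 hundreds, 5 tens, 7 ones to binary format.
Convert 1 thousand, 6 hundreds, 5 tens, 7 ones (place-value notation) → 1×1000 + 6×100 + 5×10 + 7 = 1657 (decimal)
Convert 1657 (decimal) → 1657 = 1024 + 512 + 64 + 32 + 16 + 8 + 1 → 0b11001111001 (binary)
0b11001111001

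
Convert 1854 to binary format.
Convert 1854 (decimal) → 1854 = 1024 + 512 + 256 + 32 + 16 + 8 + 4 + 2 → 0b11100111110 (binary)
0b11100111110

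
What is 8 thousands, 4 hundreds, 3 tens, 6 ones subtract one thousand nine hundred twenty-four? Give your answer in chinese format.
Convert 8 thousands, 4 hundreds, 3 tens, 6 ones (place-value notation) → 8×1000 + 4×100 + 3×10 + 6 = 8436 (decimal)
Convert one thousand nine hundred twenty-four (English words) → 1×1000 + 9×100 + 24 = 1924 (decimal)
Compute 8436 - 1924 = 6512
Convert 6512 (decimal) → 6512 = 6×1000 + 5×100 + 1×10 + 2 → 六千五百一十二 (Chinese numeral)
六千五百一十二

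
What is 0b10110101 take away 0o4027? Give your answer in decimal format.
Convert 0b10110101 (binary) → 128 + 32 + 16 + 4 + 1 = 181 (decimal)
Convert 0o4027 (octal) → 4×512 + 2×8 + 7 = 2071 (decimal)
Compute 181 - 2071 = -1890
-1890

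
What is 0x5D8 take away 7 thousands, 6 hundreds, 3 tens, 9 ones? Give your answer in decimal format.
Convert 0x5D8 (hexadecimal) → 5×256 + 13×16 + 8 = 1496 (decimal)
Convert 7 thousands, 6 hundreds, 3 tens, 9 ones (place-value notation) → 7×1000 + 6×100 + 3×10 + 9 = 7639 (decimal)
Compute 1496 - 7639 = -6143
-6143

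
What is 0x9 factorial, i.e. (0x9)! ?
Convert 0x9 (hexadecimal) → 9 (decimal)
Compute 9! = 362880
362880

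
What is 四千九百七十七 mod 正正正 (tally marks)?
Convert 四千九百七十七 (Chinese numeral) → 4×1000 + 9×100 + 7×10 + 7 = 4977 (decimal)
Convert 正正正 (tally marks) → 5 + 5 + 5 = 15 (decimal)
Compute 4977 mod 15 = 12
12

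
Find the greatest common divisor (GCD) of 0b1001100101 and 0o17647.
Convert 0b1001100101 (binary) → 512 + 64 + 32 + 4 + 1 = 613 (decimal)
Convert 0o17647 (octal) → 1×4096 + 7×512 + 6×64 + 4×8 + 7 = 8103 (decimal)
Compute gcd(613, 8103) = 1
1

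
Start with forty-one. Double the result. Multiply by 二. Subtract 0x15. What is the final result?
Convert forty-one (English words) → 41 (decimal)
Start: 41
41 × 2 = 82
Convert 二 (Chinese numeral) → 2 (decimal)
82 × 2 = 164
Convert 0x15 (hexadecimal) → 1×16 + 5 = 21 (decimal)
164 - 21 = 143
143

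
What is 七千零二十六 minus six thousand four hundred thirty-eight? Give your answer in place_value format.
Convert 七千零二十六 (Chinese numeral) → 7×1000 + 2×10 + 6 = 7026 (decimal)
Convert six thousand four hundred thirty-eight (English words) → 6×1000 + 4×100 + 38 = 6438 (decimal)
Compute 7026 - 6438 = 588
Convert 588 (decimal) → 588 = 5×100 + 8×10 + 8 → 5 hundreds, 8 tens, 8 ones (place-value notation)
5 hundreds, 8 tens, 8 ones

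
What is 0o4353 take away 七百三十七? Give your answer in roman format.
Convert 0o4353 (octal) → 4×512 + 3×64 + 5×8 + 3 = 2283 (decimal)
Convert 七百三十七 (Chinese numeral) → 7×100 + 3×10 + 7 = 737 (decimal)
Compute 2283 - 737 = 1546
Convert 1546 (decimal) → 1546 = 1000 + 500 + 40 + 5 + 1 → MDXLVI (Roman numeral)
MDXLVI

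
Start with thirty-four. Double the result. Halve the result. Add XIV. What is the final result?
Convert thirty-four (English words) → 34 (decimal)
Start: 34
34 × 2 = 68
68 ÷ 2 = 34
Convert XIV (Roman numeral) → 10 + 4 = 14 (decimal)
34 + 14 = 48
48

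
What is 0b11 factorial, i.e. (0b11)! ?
Convert 0b11 (binary) → 2 + 1 = 3 (decimal)
Compute 3! = 6
6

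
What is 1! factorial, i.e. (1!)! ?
Convert 1! (factorial) → 1 (decimal)
Compute 1! = 1
1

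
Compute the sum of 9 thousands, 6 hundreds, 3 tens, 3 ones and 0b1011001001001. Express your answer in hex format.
Convert 9 thousands, 6 hundreds, 3 tens, 3 ones (place-value notation) → 9×1000 + 6×100 + 3×10 + 3 = 9633 (decimal)
Convert 0b1011001001001 (binary) → 4096 + 1024 + 512 + 64 + 8 + 1 = 5705 (decimal)
Compute 9633 + 5705 = 15338
Convert 15338 (decimal) → 15338 = 3×4096 + 11×256 + 14×16 + 10 → 0x3BEA (hexadecimal)
0x3BEA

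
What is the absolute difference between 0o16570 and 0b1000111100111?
Convert 0o16570 (octal) → 1×4096 + 6×512 + 5×64 + 7×8 = 7544 (decimal)
Convert 0b1000111100111 (binary) → 4096 + 256 + 128 + 64 + 32 + 4 + 2 + 1 = 4583 (decimal)
Compute |7544 - 4583| = 2961
2961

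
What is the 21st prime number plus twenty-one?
The 21st prime number = 73
Convert twenty-one (English words) → 21 (decimal)
Compute 73 + 21 = 94
94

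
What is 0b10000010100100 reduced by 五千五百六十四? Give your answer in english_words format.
Convert 0b10000010100100 (binary) → 8192 + 128 + 32 + 4 = 8356 (decimal)
Convert 五千五百六十四 (Chinese numeral) → 5×1000 + 5×100 + 6×10 + 4 = 5564 (decimal)
Compute 8356 - 5564 = 2792
Convert 2792 (decimal) → 2792 = 2×1000 + 7×100 + 92 → two thousand seven hundred ninety-two (English words)
two thousand seven hundred ninety-two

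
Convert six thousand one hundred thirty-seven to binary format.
Convert six thousand one hundred thirty-seven (English words) → 6×1000 + 1×100 + 37 = 6137 (decimal)
Convert 6137 (decimal) → 6137 = 4096 + 1024 + 512 + 256 + 128 + 64 + 32 + 16 + 8 + 1 → 0b1011111111001 (binary)
0b1011111111001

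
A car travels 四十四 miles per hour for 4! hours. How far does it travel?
Convert 四十四 (Chinese numeral) → 4×10 + 4 = 44 (decimal)
Convert 4! (factorial) → 24 (decimal)
Compute 44 × 24 = 1056
1056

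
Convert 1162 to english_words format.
Convert 1162 (decimal) → 1162 = 1×1000 + 1×100 + 62 → one thousand one hundred sixty-two (English words)
one thousand one hundred sixty-two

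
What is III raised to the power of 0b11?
Convert III (Roman numeral) → 1 + 1 + 1 = 3 (decimal)
Convert 0b11 (binary) → 2 + 1 = 3 (decimal)
Compute 3 ^ 3 = 27
27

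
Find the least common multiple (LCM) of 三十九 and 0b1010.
Convert 三十九 (Chinese numeral) → 3×10 + 9 = 39 (decimal)
Convert 0b1010 (binary) → 8 + 2 = 10 (decimal)
Compute lcm(39, 10) = 390
390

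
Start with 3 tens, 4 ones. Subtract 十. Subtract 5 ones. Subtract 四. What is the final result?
Convert 3 tens, 4 ones (place-value notation) → 3×10 + 4 = 34 (decimal)
Start: 34
Convert 十 (Chinese numeral) → 1×10 = 10 (decimal)
34 - 10 = 24
Convert 5 ones (place-value notation) → 5 (decimal)
24 - 5 = 19
Convert 四 (Chinese numeral) → 4 (decimal)
19 - 4 = 15
15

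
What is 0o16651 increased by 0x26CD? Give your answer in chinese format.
Convert 0o16651 (octal) → 1×4096 + 6×512 + 6×64 + 5×8 + 1 = 7593 (decimal)
Convert 0x26CD (hexadecimal) → 2×4096 + 6×256 + 12×16 + 13 = 9933 (decimal)
Compute 7593 + 9933 = 17526
Convert 17526 (decimal) → 17526 = 1×10000 + 7×1000 + 5×100 + 2×10 + 6 → 一万七千五百二十六 (Chinese numeral)
一万七千五百二十六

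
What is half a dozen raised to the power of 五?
Convert half a dozen (colloquial) → 6 (decimal)
Convert 五 (Chinese numeral) → 5 (decimal)
Compute 6 ^ 5 = 7776
7776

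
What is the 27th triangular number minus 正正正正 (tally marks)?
The 27th triangular number = 27×28/2 = 378
Convert 正正正正 (tally marks) → 5 + 5 + 5 + 5 = 20 (decimal)
Compute 378 - 20 = 358
358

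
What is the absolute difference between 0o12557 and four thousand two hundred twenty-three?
Convert 0o12557 (octal) → 1×4096 + 2×512 + 5×64 + 5×8 + 7 = 5487 (decimal)
Convert four thousand two hundred twenty-three (English words) → 4×1000 + 2×100 + 23 = 4223 (decimal)
Compute |5487 - 4223| = 1264
1264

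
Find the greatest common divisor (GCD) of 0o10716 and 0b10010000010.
Convert 0o10716 (octal) → 1×4096 + 7×64 + 1×8 + 6 = 4558 (decimal)
Convert 0b10010000010 (binary) → 1024 + 128 + 2 = 1154 (decimal)
Compute gcd(4558, 1154) = 2
2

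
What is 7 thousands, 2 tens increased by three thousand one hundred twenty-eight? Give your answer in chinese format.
Convert 7 thousands, 2 tens (place-value notation) → 7×1000 + 2×10 = 7020 (decimal)
Convert three thousand one hundred twenty-eight (English words) → 3×1000 + 1×100 + 28 = 3128 (decimal)
Compute 7020 + 3128 = 10148
Convert 10148 (decimal) → 10148 = 1×10000 + 1×100 + 4×10 + 8 → 一万零一百四十八 (Chinese numeral)
一万零一百四十八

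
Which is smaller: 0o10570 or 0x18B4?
Convert 0o10570 (octal) → 1×4096 + 5×64 + 7×8 = 4472 (decimal)
Convert 0x18B4 (hexadecimal) → 1×4096 + 8×256 + 11×16 + 4 = 6324 (decimal)
Compare 4472 vs 6324: smaller = 4472
4472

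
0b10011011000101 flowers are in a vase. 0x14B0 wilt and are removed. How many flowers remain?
Convert 0b10011011000101 (binary) → 8192 + 1024 + 512 + 128 + 64 + 4 + 1 = 9925 (decimal)
Convert 0x14B0 (hexadecimal) → 1×4096 + 4×256 + 11×16 = 5296 (decimal)
Compute 9925 - 5296 = 4629
4629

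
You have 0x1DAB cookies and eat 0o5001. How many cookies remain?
Convert 0x1DAB (hexadecimal) → 1×4096 + 13×256 + 10×16 + 11 = 7595 (decimal)
Convert 0o5001 (octal) → 5×512 + 1 = 2561 (decimal)
Compute 7595 - 2561 = 5034
5034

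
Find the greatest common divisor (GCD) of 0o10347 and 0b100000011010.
Convert 0o10347 (octal) → 1×4096 + 3×64 + 4×8 + 7 = 4327 (decimal)
Convert 0b100000011010 (binary) → 2048 + 16 + 8 + 2 = 2074 (decimal)
Compute gcd(4327, 2074) = 1
1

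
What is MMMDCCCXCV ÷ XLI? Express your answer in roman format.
Convert MMMDCCCXCV (Roman numeral) → 1000 + 1000 + 1000 + 500 + 100 + 100 + 100 + 90 + 5 = 3895 (decimal)
Convert XLI (Roman numeral) → 40 + 1 = 41 (decimal)
Compute 3895 ÷ 41 = 95
Convert 95 (decimal) → 95 = 90 + 5 → XCV (Roman numeral)
XCV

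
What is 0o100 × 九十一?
Convert 0o100 (octal) → 1×64 = 64 (decimal)
Convert 九十一 (Chinese numeral) → 9×10 + 1 = 91 (decimal)
Compute 64 × 91 = 5824
5824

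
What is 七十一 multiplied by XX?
Convert 七十一 (Chinese numeral) → 7×10 + 1 = 71 (decimal)
Convert XX (Roman numeral) → 10 + 10 = 20 (decimal)
Compute 71 × 20 = 1420
1420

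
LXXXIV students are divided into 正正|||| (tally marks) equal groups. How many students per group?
Convert LXXXIV (Roman numeral) → 50 + 10 + 10 + 10 + 4 = 84 (decimal)
Convert 正正|||| (tally marks) → 5 + 5 + 4 = 14 (decimal)
Compute 84 ÷ 14 = 6
6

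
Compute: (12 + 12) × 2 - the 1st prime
Convert the 1st prime (prime index) → 2 (decimal)
Expression in decimal: (12 + 12) × 2 - 2
Parentheses first: 12 + 12 = 24
Multiply: 24 × 2 = 48
Subtract: 48 - 2 = 46
46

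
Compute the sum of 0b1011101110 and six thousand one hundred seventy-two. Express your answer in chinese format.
Convert 0b1011101110 (binary) → 512 + 128 + 64 + 32 + 8 + 4 + 2 = 750 (decimal)
Convert six thousand one hundred seventy-two (English words) → 6×1000 + 1×100 + 72 = 6172 (decimal)
Compute 750 + 6172 = 6922
Convert 6922 (decimal) → 6922 = 6×1000 + 9×100 + 2×10 + 2 → 六千九百二十二 (Chinese numeral)
六千九百二十二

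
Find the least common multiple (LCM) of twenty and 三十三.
Convert twenty (English words) → 20 (decimal)
Convert 三十三 (Chinese numeral) → 3×10 + 3 = 33 (decimal)
Compute lcm(20, 33) = 660
660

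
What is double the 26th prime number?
The 26th prime number = 101
Compute 101 × 2 = 202
202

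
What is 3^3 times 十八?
Convert 3^3 (power) → 27 (decimal)
Convert 十八 (Chinese numeral) → 1×10 + 8 = 18 (decimal)
Compute 27 × 18 = 486
486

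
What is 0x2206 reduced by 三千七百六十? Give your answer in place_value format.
Convert 0x2206 (hexadecimal) → 2×4096 + 2×256 + 6 = 8710 (decimal)
Convert 三千七百六十 (Chinese numeral) → 3×1000 + 7×100 + 6×10 = 3760 (decimal)
Compute 8710 - 3760 = 4950
Convert 4950 (decimal) → 4950 = 4×1000 + 9×100 + 5×10 → 4 thousands, 9 hundreds, 5 tens (place-value notation)
4 thousands, 9 hundreds, 5 tens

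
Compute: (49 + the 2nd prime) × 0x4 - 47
Convert the 2nd prime (prime index) → 3 (decimal)
Convert 0x4 (hexadecimal) → 4 (decimal)
Expression in decimal: (49 + 3) × 4 - 47
Parentheses first: 49 + 3 = 52
Multiply: 52 × 4 = 208
Subtract: 208 - 47 = 161
161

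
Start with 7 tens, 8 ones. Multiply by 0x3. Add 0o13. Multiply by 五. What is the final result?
Convert 7 tens, 8 ones (place-value notation) → 7×10 + 8 = 78 (decimal)
Start: 78
Convert 0x3 (hexadecimal) → 3 (decimal)
78 × 3 = 234
Convert 0o13 (octal) → 1×8 + 3 = 11 (decimal)
234 + 11 = 245
Convert 五 (Chinese numeral) → 5 (decimal)
245 × 5 = 1225
1225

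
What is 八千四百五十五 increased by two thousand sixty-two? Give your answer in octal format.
Convert 八千四百五十五 (Chinese numeral) → 8×1000 + 4×100 + 5×10 + 5 = 8455 (decimal)
Convert two thousand sixty-two (English words) → 2×1000 + 62 = 2062 (decimal)
Compute 8455 + 2062 = 10517
Convert 10517 (decimal) → 10517 = 2×4096 + 4×512 + 4×64 + 2×8 + 5 → 0o24425 (octal)
0o24425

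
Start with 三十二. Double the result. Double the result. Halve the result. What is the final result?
Convert 三十二 (Chinese numeral) → 3×10 + 2 = 32 (decimal)
Start: 32
32 × 2 = 64
64 × 2 = 128
128 ÷ 2 = 64
64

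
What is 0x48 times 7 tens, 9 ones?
Convert 0x48 (hexadecimal) → 4×16 + 8 = 72 (decimal)
Convert 7 tens, 9 ones (place-value notation) → 7×10 + 9 = 79 (decimal)
Compute 72 × 79 = 5688
5688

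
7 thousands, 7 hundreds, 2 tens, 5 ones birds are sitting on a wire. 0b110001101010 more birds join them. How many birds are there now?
Convert 7 thousands, 7 hundreds, 2 tens, 5 ones (place-value notation) → 7×1000 + 7×100 + 2×10 + 5 = 7725 (decimal)
Convert 0b110001101010 (binary) → 2048 + 1024 + 64 + 32 + 8 + 2 = 3178 (decimal)
Compute 7725 + 3178 = 10903
10903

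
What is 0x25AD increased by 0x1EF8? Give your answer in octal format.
Convert 0x25AD (hexadecimal) → 2×4096 + 5×256 + 10×16 + 13 = 9645 (decimal)
Convert 0x1EF8 (hexadecimal) → 1×4096 + 14×256 + 15×16 + 8 = 7928 (decimal)
Compute 9645 + 7928 = 17573
Convert 17573 (decimal) → 17573 = 4×4096 + 2×512 + 2×64 + 4×8 + 5 → 0o42245 (octal)
0o42245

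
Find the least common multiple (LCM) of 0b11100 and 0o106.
Convert 0b11100 (binary) → 16 + 8 + 4 = 28 (decimal)
Convert 0o106 (octal) → 1×64 + 6 = 70 (decimal)
Compute lcm(28, 70) = 140
140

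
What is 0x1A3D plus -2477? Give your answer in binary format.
Convert 0x1A3D (hexadecimal) → 1×4096 + 10×256 + 3×16 + 13 = 6717 (decimal)
Compute 6717 + -2477 = 4240
Convert 4240 (decimal) → 4240 = 4096 + 128 + 16 → 0b1000010010000 (binary)
0b1000010010000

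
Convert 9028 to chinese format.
Convert 9028 (decimal) → 9028 = 9×1000 + 2×10 + 8 → 九千零二十八 (Chinese numeral)
九千零二十八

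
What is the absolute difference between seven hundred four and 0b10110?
Convert seven hundred four (English words) → 7×100 + 4 = 704 (decimal)
Convert 0b10110 (binary) → 16 + 4 + 2 = 22 (decimal)
Compute |704 - 22| = 682
682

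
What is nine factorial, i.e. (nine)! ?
Convert nine (English words) → 9 (decimal)
Compute 9! = 362880
362880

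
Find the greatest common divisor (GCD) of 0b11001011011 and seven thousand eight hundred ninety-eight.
Convert 0b11001011011 (binary) → 1024 + 512 + 64 + 16 + 8 + 2 + 1 = 1627 (decimal)
Convert seven thousand eight hundred ninety-eight (English words) → 7×1000 + 8×100 + 98 = 7898 (decimal)
Compute gcd(1627, 7898) = 1
1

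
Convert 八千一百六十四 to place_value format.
Convert 八千一百六十四 (Chinese numeral) → 8×1000 + 1×100 + 6×10 + 4 = 8164 (decimal)
Convert 8164 (decimal) → 8164 = 8×1000 + 1×100 + 6×10 + 4 → 8 thousands, 1 hundred, 6 tens, 4 ones (place-value notation)
8 thousands, 1 hundred, 6 tens, 4 ones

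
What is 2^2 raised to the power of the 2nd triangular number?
Convert 2^2 (power) → 4 (decimal)
Convert the 2nd triangular number (triangular index) → 2×3/2 = 3 (decimal)
Compute 4 ^ 3 = 64
64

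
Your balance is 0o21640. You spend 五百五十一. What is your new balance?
Convert 0o21640 (octal) → 2×4096 + 1×512 + 6×64 + 4×8 = 9120 (decimal)
Convert 五百五十一 (Chinese numeral) → 5×100 + 5×10 + 1 = 551 (decimal)
Compute 9120 - 551 = 8569
8569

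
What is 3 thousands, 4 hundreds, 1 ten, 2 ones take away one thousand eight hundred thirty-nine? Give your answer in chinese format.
Convert 3 thousands, 4 hundreds, 1 ten, 2 ones (place-value notation) → 3×1000 + 4×100 + 1×10 + 2 = 3412 (decimal)
Convert one thousand eight hundred thirty-nine (English words) → 1×1000 + 8×100 + 39 = 1839 (decimal)
Compute 3412 - 1839 = 1573
Convert 1573 (decimal) → 1573 = 1×1000 + 5×100 + 7×10 + 3 → 一千五百七十三 (Chinese numeral)
一千五百七十三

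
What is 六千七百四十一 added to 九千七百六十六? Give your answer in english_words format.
Convert 六千七百四十一 (Chinese numeral) → 6×1000 + 7×100 + 4×10 + 1 = 6741 (decimal)
Convert 九千七百六十六 (Chinese numeral) → 9×1000 + 7×100 + 6×10 + 6 = 9766 (decimal)
Compute 6741 + 9766 = 16507
Convert 16507 (decimal) → 16507 = 16×1000 + 5×100 + 7 → sixteen thousand five hundred seven (English words)
sixteen thousand five hundred seven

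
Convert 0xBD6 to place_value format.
Convert 0xBD6 (hexadecimal) → 11×256 + 13×16 + 6 = 3030 (decimal)
Convert 3030 (decimal) → 3030 = 3×1000 + 3×10 → 3 thousands, 3 tens (place-value notation)
3 thousands, 3 tens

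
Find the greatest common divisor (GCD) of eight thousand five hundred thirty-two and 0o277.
Convert eight thousand five hundred thirty-two (English words) → 8×1000 + 5×100 + 32 = 8532 (decimal)
Convert 0o277 (octal) → 2×64 + 7×8 + 7 = 191 (decimal)
Compute gcd(8532, 191) = 1
1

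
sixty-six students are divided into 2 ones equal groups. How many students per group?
Convert sixty-six (English words) → 66 (decimal)
Convert 2 ones (place-value notation) → 2 (decimal)
Compute 66 ÷ 2 = 33
33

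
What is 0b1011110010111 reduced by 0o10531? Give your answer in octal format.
Convert 0b1011110010111 (binary) → 4096 + 1024 + 512 + 256 + 128 + 16 + 4 + 2 + 1 = 6039 (decimal)
Convert 0o10531 (octal) → 1×4096 + 5×64 + 3×8 + 1 = 4441 (decimal)
Compute 6039 - 4441 = 1598
Convert 1598 (decimal) → 1598 = 3×512 + 7×8 + 6 → 0o3076 (octal)
0o3076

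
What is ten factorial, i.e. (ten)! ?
Convert ten (English words) → 10 (decimal)
Compute 10! = 3628800
3628800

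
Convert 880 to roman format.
Convert 880 (decimal) → 880 = 500 + 100 + 100 + 100 + 50 + 10 + 10 + 10 → DCCCLXXX (Roman numeral)
DCCCLXXX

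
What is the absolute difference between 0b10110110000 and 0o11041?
Convert 0b10110110000 (binary) → 1024 + 256 + 128 + 32 + 16 = 1456 (decimal)
Convert 0o11041 (octal) → 1×4096 + 1×512 + 4×8 + 1 = 4641 (decimal)
Compute |1456 - 4641| = 3185
3185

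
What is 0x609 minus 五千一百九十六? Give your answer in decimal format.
Convert 0x609 (hexadecimal) → 6×256 + 9 = 1545 (decimal)
Convert 五千一百九十六 (Chinese numeral) → 5×1000 + 1×100 + 9×10 + 6 = 5196 (decimal)
Compute 1545 - 5196 = -3651
-3651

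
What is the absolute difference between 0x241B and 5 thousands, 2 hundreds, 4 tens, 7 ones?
Convert 0x241B (hexadecimal) → 2×4096 + 4×256 + 1×16 + 11 = 9243 (decimal)
Convert 5 thousands, 2 hundreds, 4 tens, 7 ones (place-value notation) → 5×1000 + 2×100 + 4×10 + 7 = 5247 (decimal)
Compute |9243 - 5247| = 3996
3996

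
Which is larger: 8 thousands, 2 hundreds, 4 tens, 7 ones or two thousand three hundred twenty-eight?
Convert 8 thousands, 2 hundreds, 4 tens, 7 ones (place-value notation) → 8×1000 + 2×100 + 4×10 + 7 = 8247 (decimal)
Convert two thousand three hundred twenty-eight (English words) → 2×1000 + 3×100 + 28 = 2328 (decimal)
Compare 8247 vs 2328: larger = 8247
8247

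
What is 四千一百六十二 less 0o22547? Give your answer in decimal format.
Convert 四千一百六十二 (Chinese numeral) → 4×1000 + 1×100 + 6×10 + 2 = 4162 (decimal)
Convert 0o22547 (octal) → 2×4096 + 2×512 + 5×64 + 4×8 + 7 = 9575 (decimal)
Compute 4162 - 9575 = -5413
-5413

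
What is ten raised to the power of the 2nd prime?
Convert ten (English words) → 10 (decimal)
Convert the 2nd prime (prime index) → 3 (decimal)
Compute 10 ^ 3 = 1000
1000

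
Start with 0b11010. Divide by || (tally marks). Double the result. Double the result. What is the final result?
Convert 0b11010 (binary) → 16 + 8 + 2 = 26 (decimal)
Start: 26
Convert || (tally marks) → 2 (decimal)
26 ÷ 2 = 13
13 × 2 = 26
26 × 2 = 52
52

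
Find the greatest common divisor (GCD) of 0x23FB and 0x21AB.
Convert 0x23FB (hexadecimal) → 2×4096 + 3×256 + 15×16 + 11 = 9211 (decimal)
Convert 0x21AB (hexadecimal) → 2×4096 + 1×256 + 10×16 + 11 = 8619 (decimal)
Compute gcd(9211, 8619) = 1
1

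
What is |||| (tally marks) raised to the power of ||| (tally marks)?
Convert |||| (tally marks) → 4 (decimal)
Convert ||| (tally marks) → 3 (decimal)
Compute 4 ^ 3 = 64
64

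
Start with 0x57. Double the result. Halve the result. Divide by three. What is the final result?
Convert 0x57 (hexadecimal) → 5×16 + 7 = 87 (decimal)
Start: 87
87 × 2 = 174
174 ÷ 2 = 87
Convert three (English words) → 3 (decimal)
87 ÷ 3 = 29
29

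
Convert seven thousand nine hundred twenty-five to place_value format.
Convert seven thousand nine hundred twenty-five (English words) → 7×1000 + 9×100 + 25 = 7925 (decimal)
Convert 7925 (decimal) → 7925 = 7×1000 + 9×100 + 2×10 + 5 → 7 thousands, 9 hundreds, 2 tens, 5 ones (place-value notation)
7 thousands, 9 hundreds, 2 tens, 5 ones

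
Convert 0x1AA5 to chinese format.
Convert 0x1AA5 (hexadecimal) → 1×4096 + 10×256 + 10×16 + 5 = 6821 (decimal)
Convert 6821 (decimal) → 6821 = 6×1000 + 8×100 + 2×10 + 1 → 六千八百二十一 (Chinese numeral)
六千八百二十一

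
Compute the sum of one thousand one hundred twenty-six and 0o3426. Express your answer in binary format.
Convert one thousand one hundred twenty-six (English words) → 1×1000 + 1×100 + 26 = 1126 (decimal)
Convert 0o3426 (octal) → 3×512 + 4×64 + 2×8 + 6 = 1814 (decimal)
Compute 1126 + 1814 = 2940
Convert 2940 (decimal) → 2940 = 2048 + 512 + 256 + 64 + 32 + 16 + 8 + 4 → 0b101101111100 (binary)
0b101101111100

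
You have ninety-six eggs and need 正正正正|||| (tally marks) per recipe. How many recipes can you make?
Convert ninety-six (English words) → 96 (decimal)
Convert 正正正正|||| (tally marks) → 5 + 5 + 5 + 5 + 4 = 24 (decimal)
Compute 96 ÷ 24 = 4
4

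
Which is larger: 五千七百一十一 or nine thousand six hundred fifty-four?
Convert 五千七百一十一 (Chinese numeral) → 5×1000 + 7×100 + 1×10 + 1 = 5711 (decimal)
Convert nine thousand six hundred fifty-four (English words) → 9×1000 + 6×100 + 54 = 9654 (decimal)
Compare 5711 vs 9654: larger = 9654
9654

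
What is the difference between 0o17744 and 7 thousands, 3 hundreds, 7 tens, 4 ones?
Convert 0o17744 (octal) → 1×4096 + 7×512 + 7×64 + 4×8 + 4 = 8164 (decimal)
Convert 7 thousands, 3 hundreds, 7 tens, 4 ones (place-value notation) → 7×1000 + 3×100 + 7×10 + 4 = 7374 (decimal)
Difference: |8164 - 7374| = 790
790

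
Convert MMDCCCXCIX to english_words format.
Convert MMDCCCXCIX (Roman numeral) → 1000 + 1000 + 500 + 100 + 100 + 100 + 90 + 9 = 2899 (decimal)
Convert 2899 (decimal) → 2899 = 2×1000 + 8×100 + 99 → two thousand eight hundred ninety-nine (English words)
two thousand eight hundred ninety-nine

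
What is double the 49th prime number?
The 49th prime number = 227
Compute 227 × 2 = 454
454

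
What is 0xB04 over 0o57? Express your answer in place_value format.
Convert 0xB04 (hexadecimal) → 11×256 + 4 = 2820 (decimal)
Convert 0o57 (octal) → 5×8 + 7 = 47 (decimal)
Compute 2820 ÷ 47 = 60
Convert 60 (decimal) → 60 = 6×10 → 6 tens (place-value notation)
6 tens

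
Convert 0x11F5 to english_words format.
Convert 0x11F5 (hexadecimal) → 1×4096 + 1×256 + 15×16 + 5 = 4597 (decimal)
Convert 4597 (decimal) → 4597 = 4×1000 + 5×100 + 97 → four thousand five hundred ninety-seven (English words)
four thousand five hundred ninety-seven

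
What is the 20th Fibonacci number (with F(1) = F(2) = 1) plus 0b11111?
The 20th Fibonacci number (with F(1) = F(2) = 1) = 6765
Convert 0b11111 (binary) → 16 + 8 + 4 + 2 + 1 = 31 (decimal)
Compute 6765 + 31 = 6796
6796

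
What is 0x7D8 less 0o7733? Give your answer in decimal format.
Convert 0x7D8 (hexadecimal) → 7×256 + 13×16 + 8 = 2008 (decimal)
Convert 0o7733 (octal) → 7×512 + 7×64 + 3×8 + 3 = 4059 (decimal)
Compute 2008 - 4059 = -2051
-2051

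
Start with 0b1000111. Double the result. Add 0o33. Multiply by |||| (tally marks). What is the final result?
Convert 0b1000111 (binary) → 64 + 4 + 2 + 1 = 71 (decimal)
Start: 71
71 × 2 = 142
Convert 0o33 (octal) → 3×8 + 3 = 27 (decimal)
142 + 27 = 169
Convert |||| (tally marks) → 4 (decimal)
169 × 4 = 676
676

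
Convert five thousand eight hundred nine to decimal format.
Convert five thousand eight hundred nine (English words) → 5×1000 + 8×100 + 9 = 5809 (decimal)
5809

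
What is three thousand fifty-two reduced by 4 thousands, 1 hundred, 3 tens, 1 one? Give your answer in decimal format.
Convert three thousand fifty-two (English words) → 3×1000 + 52 = 3052 (decimal)
Convert 4 thousands, 1 hundred, 3 tens, 1 one (place-value notation) → 4×1000 + 1×100 + 3×10 + 1 = 4131 (decimal)
Compute 3052 - 4131 = -1079
-1079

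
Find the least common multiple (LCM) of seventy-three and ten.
Convert seventy-three (English words) → 73 (decimal)
Convert ten (English words) → 10 (decimal)
Compute lcm(73, 10) = 730
730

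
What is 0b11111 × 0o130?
Convert 0b11111 (binary) → 16 + 8 + 4 + 2 + 1 = 31 (decimal)
Convert 0o130 (octal) → 1×64 + 3×8 = 88 (decimal)
Compute 31 × 88 = 2728
2728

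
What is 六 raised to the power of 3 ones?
Convert 六 (Chinese numeral) → 6 (decimal)
Convert 3 ones (place-value notation) → 3 (decimal)
Compute 6 ^ 3 = 216
216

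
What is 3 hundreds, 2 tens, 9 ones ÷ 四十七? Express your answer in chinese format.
Convert 3 hundreds, 2 tens, 9 ones (place-value notation) → 3×100 + 2×10 + 9 = 329 (decimal)
Convert 四十七 (Chinese numeral) → 4×10 + 7 = 47 (decimal)
Compute 329 ÷ 47 = 7
Convert 7 (decimal) → 七 (Chinese numeral)
七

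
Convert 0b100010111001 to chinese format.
Convert 0b100010111001 (binary) → 2048 + 128 + 32 + 16 + 8 + 1 = 2233 (decimal)
Convert 2233 (decimal) → 2233 = 2×1000 + 2×100 + 3×10 + 3 → 二千二百三十三 (Chinese numeral)
二千二百三十三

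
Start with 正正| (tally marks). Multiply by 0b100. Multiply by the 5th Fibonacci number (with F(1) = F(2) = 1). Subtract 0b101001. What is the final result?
Convert 正正| (tally marks) → 5 + 5 + 1 = 11 (decimal)
Start: 11
Convert 0b100 (binary) → 4 (decimal)
11 × 4 = 44
Convert the 5th Fibonacci number (with F(1) = F(2) = 1) (Fibonacci index) → 1, 1, 2, 3, 5 → 5 (decimal)
44 × 5 = 220
Convert 0b101001 (binary) → 32 + 8 + 1 = 41 (decimal)
220 - 41 = 179
179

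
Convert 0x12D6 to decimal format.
Convert 0x12D6 (hexadecimal) → 1×4096 + 2×256 + 13×16 + 6 = 4822 (decimal)
4822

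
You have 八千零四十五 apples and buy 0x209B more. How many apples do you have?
Convert 八千零四十五 (Chinese numeral) → 8×1000 + 4×10 + 5 = 8045 (decimal)
Convert 0x209B (hexadecimal) → 2×4096 + 9×16 + 11 = 8347 (decimal)
Compute 8045 + 8347 = 16392
16392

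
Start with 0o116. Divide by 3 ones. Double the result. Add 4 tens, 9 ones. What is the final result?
Convert 0o116 (octal) → 1×64 + 1×8 + 6 = 78 (decimal)
Start: 78
Convert 3 ones (place-value notation) → 3 (decimal)
78 ÷ 3 = 26
26 × 2 = 52
Convert 4 tens, 9 ones (place-value notation) → 4×10 + 9 = 49 (decimal)
52 + 49 = 101
101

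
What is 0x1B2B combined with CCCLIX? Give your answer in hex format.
Convert 0x1B2B (hexadecimal) → 1×4096 + 11×256 + 2×16 + 11 = 6955 (decimal)
Convert CCCLIX (Roman numeral) → 100 + 100 + 100 + 50 + 9 = 359 (decimal)
Compute 6955 + 359 = 7314
Convert 7314 (decimal) → 7314 = 1×4096 + 12×256 + 9×16 + 2 → 0x1C92 (hexadecimal)
0x1C92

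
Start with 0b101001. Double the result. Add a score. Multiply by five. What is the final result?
Convert 0b101001 (binary) → 32 + 8 + 1 = 41 (decimal)
Start: 41
41 × 2 = 82
Convert a score (colloquial) → 20 (decimal)
82 + 20 = 102
Convert five (English words) → 5 (decimal)
102 × 5 = 510
510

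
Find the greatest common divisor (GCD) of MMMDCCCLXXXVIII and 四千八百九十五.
Convert MMMDCCCLXXXVIII (Roman numeral) → 1000 + 1000 + 1000 + 500 + 100 + 100 + 100 + 50 + 10 + 10 + 10 + 5 + 1 + 1 + 1 = 3888 (decimal)
Convert 四千八百九十五 (Chinese numeral) → 4×1000 + 8×100 + 9×10 + 5 = 4895 (decimal)
Compute gcd(3888, 4895) = 1
1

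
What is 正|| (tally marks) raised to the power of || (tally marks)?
Convert 正|| (tally marks) → 5 + 2 = 7 (decimal)
Convert || (tally marks) → 2 (decimal)
Compute 7 ^ 2 = 49
49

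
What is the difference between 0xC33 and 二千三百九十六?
Convert 0xC33 (hexadecimal) → 12×256 + 3×16 + 3 = 3123 (decimal)
Convert 二千三百九十六 (Chinese numeral) → 2×1000 + 3×100 + 9×10 + 6 = 2396 (decimal)
Difference: |3123 - 2396| = 727
727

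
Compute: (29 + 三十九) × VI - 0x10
Convert 三十九 (Chinese numeral) → 3×10 + 9 = 39 (decimal)
Convert VI (Roman numeral) → 5 + 1 = 6 (decimal)
Convert 0x10 (hexadecimal) → 1×16 = 16 (decimal)
Expression in decimal: (29 + 39) × 6 - 16
Parentheses first: 29 + 39 = 68
Multiply: 68 × 6 = 408
Subtract: 408 - 16 = 392
392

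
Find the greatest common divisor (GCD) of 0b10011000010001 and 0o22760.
Convert 0b10011000010001 (binary) → 8192 + 1024 + 512 + 16 + 1 = 9745 (decimal)
Convert 0o22760 (octal) → 2×4096 + 2×512 + 7×64 + 6×8 = 9712 (decimal)
Compute gcd(9745, 9712) = 1
1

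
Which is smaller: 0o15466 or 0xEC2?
Convert 0o15466 (octal) → 1×4096 + 5×512 + 4×64 + 6×8 + 6 = 6966 (decimal)
Convert 0xEC2 (hexadecimal) → 14×256 + 12×16 + 2 = 3778 (decimal)
Compare 6966 vs 3778: smaller = 3778
3778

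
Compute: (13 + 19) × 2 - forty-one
Convert forty-one (English words) → 41 (decimal)
Expression in decimal: (13 + 19) × 2 - 41
Parentheses first: 13 + 19 = 32
Multiply: 32 × 2 = 64
Subtract: 64 - 41 = 23
23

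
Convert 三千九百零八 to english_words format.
Convert 三千九百零八 (Chinese numeral) → 3×1000 + 9×100 + 8 = 3908 (decimal)
Convert 3908 (decimal) → 3908 = 3×1000 + 9×100 + 8 → three thousand nine hundred eight (English words)
three thousand nine hundred eight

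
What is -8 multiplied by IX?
Convert IX (Roman numeral) → 9 (decimal)
Compute -8 × 9 = -72
-72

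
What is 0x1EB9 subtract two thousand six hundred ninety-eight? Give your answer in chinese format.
Convert 0x1EB9 (hexadecimal) → 1×4096 + 14×256 + 11×16 + 9 = 7865 (decimal)
Convert two thousand six hundred ninety-eight (English words) → 2×1000 + 6×100 + 98 = 2698 (decimal)
Compute 7865 - 2698 = 5167
Convert 5167 (decimal) → 5167 = 5×1000 + 1×100 + 6×10 + 7 → 五千一百六十七 (Chinese numeral)
五千一百六十七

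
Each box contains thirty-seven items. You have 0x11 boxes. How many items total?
Convert thirty-seven (English words) → 37 (decimal)
Convert 0x11 (hexadecimal) → 1×16 + 1 = 17 (decimal)
Compute 37 × 17 = 629
629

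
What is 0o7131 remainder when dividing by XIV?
Convert 0o7131 (octal) → 7×512 + 1×64 + 3×8 + 1 = 3673 (decimal)
Convert XIV (Roman numeral) → 10 + 4 = 14 (decimal)
Compute 3673 mod 14 = 5
5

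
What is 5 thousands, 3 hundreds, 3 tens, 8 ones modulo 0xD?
Convert 5 thousands, 3 hundreds, 3 tens, 8 ones (place-value notation) → 5×1000 + 3×100 + 3×10 + 8 = 5338 (decimal)
Convert 0xD (hexadecimal) → 13 (decimal)
Compute 5338 mod 13 = 8
8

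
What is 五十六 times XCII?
Convert 五十六 (Chinese numeral) → 5×10 + 6 = 56 (decimal)
Convert XCII (Roman numeral) → 90 + 1 + 1 = 92 (decimal)
Compute 56 × 92 = 5152
5152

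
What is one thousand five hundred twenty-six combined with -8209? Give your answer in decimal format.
Convert one thousand five hundred twenty-six (English words) → 1×1000 + 5×100 + 26 = 1526 (decimal)
Compute 1526 + -8209 = -6683
-6683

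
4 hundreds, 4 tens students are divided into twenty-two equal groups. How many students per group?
Convert 4 hundreds, 4 tens (place-value notation) → 4×100 + 4×10 = 440 (decimal)
Convert twenty-two (English words) → 22 (decimal)
Compute 440 ÷ 22 = 20
20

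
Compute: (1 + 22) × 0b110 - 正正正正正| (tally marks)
Convert 0b110 (binary) → 4 + 2 = 6 (decimal)
Convert 正正正正正| (tally marks) → 5 + 5 + 5 + 5 + 5 + 1 = 26 (decimal)
Expression in decimal: (1 + 22) × 6 - 26
Parentheses first: 1 + 22 = 23
Multiply: 23 × 6 = 138
Subtract: 138 - 26 = 112
112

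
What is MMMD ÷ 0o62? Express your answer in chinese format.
Convert MMMD (Roman numeral) → 1000 + 1000 + 1000 + 500 = 3500 (decimal)
Convert 0o62 (octal) → 6×8 + 2 = 50 (decimal)
Compute 3500 ÷ 50 = 70
Convert 70 (decimal) → 70 = 7×10 → 七十 (Chinese numeral)
七十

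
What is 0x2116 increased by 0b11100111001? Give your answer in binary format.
Convert 0x2116 (hexadecimal) → 2×4096 + 1×256 + 1×16 + 6 = 8470 (decimal)
Convert 0b11100111001 (binary) → 1024 + 512 + 256 + 32 + 16 + 8 + 1 = 1849 (decimal)
Compute 8470 + 1849 = 10319
Convert 10319 (decimal) → 10319 = 8192 + 2048 + 64 + 8 + 4 + 2 + 1 → 0b10100001001111 (binary)
0b10100001001111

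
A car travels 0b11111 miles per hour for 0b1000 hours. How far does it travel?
Convert 0b11111 (binary) → 16 + 8 + 4 + 2 + 1 = 31 (decimal)
Convert 0b1000 (binary) → 8 (decimal)
Compute 31 × 8 = 248
248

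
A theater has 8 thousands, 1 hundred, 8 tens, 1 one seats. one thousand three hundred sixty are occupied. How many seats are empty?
Convert 8 thousands, 1 hundred, 8 tens, 1 one (place-value notation) → 8×1000 + 1×100 + 8×10 + 1 = 8181 (decimal)
Convert one thousand three hundred sixty (English words) → 1×1000 + 3×100 + 60 = 1360 (decimal)
Compute 8181 - 1360 = 6821
6821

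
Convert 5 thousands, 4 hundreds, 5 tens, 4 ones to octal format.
Convert 5 thousands, 4 hundreds, 5 tens, 4 ones (place-value notation) → 5×1000 + 4×100 + 5×10 + 4 = 5454 (decimal)
Convert 5454 (decimal) → 5454 = 1×4096 + 2×512 + 5×64 + 1×8 + 6 → 0o12516 (octal)
0o12516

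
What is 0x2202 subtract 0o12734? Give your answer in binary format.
Convert 0x2202 (hexadecimal) → 2×4096 + 2×256 + 2 = 8706 (decimal)
Convert 0o12734 (octal) → 1×4096 + 2×512 + 7×64 + 3×8 + 4 = 5596 (decimal)
Compute 8706 - 5596 = 3110
Convert 3110 (decimal) → 3110 = 2048 + 1024 + 32 + 4 + 2 → 0b110000100110 (binary)
0b110000100110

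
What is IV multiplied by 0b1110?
Convert IV (Roman numeral) → 4 (decimal)
Convert 0b1110 (binary) → 8 + 4 + 2 = 14 (decimal)
Compute 4 × 14 = 56
56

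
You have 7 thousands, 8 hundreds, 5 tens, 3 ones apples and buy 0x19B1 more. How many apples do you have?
Convert 7 thousands, 8 hundreds, 5 tens, 3 ones (place-value notation) → 7×1000 + 8×100 + 5×10 + 3 = 7853 (decimal)
Convert 0x19B1 (hexadecimal) → 1×4096 + 9×256 + 11×16 + 1 = 6577 (decimal)
Compute 7853 + 6577 = 14430
14430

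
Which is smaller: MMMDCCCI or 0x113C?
Convert MMMDCCCI (Roman numeral) → 1000 + 1000 + 1000 + 500 + 100 + 100 + 100 + 1 = 3801 (decimal)
Convert 0x113C (hexadecimal) → 1×4096 + 1×256 + 3×16 + 12 = 4412 (decimal)
Compare 3801 vs 4412: smaller = 3801
3801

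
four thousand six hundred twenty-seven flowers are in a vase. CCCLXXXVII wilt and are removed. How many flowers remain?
Convert four thousand six hundred twenty-seven (English words) → 4×1000 + 6×100 + 27 = 4627 (decimal)
Convert CCCLXXXVII (Roman numeral) → 100 + 100 + 100 + 50 + 10 + 10 + 10 + 5 + 1 + 1 = 387 (decimal)
Compute 4627 - 387 = 4240
4240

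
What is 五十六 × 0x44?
Convert 五十六 (Chinese numeral) → 5×10 + 6 = 56 (decimal)
Convert 0x44 (hexadecimal) → 4×16 + 4 = 68 (decimal)
Compute 56 × 68 = 3808
3808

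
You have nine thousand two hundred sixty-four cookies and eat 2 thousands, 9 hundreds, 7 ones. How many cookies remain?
Convert nine thousand two hundred sixty-four (English words) → 9×1000 + 2×100 + 64 = 9264 (decimal)
Convert 2 thousands, 9 hundreds, 7 ones (place-value notation) → 2×1000 + 9×100 + 7 = 2907 (decimal)
Compute 9264 - 2907 = 6357
6357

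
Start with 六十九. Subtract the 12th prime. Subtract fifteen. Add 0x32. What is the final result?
Convert 六十九 (Chinese numeral) → 6×10 + 9 = 69 (decimal)
Start: 69
Convert the 12th prime (prime index) → 37 (decimal)
69 - 37 = 32
Convert fifteen (English words) → 15 (decimal)
32 - 15 = 17
Convert 0x32 (hexadecimal) → 3×16 + 2 = 50 (decimal)
17 + 50 = 67
67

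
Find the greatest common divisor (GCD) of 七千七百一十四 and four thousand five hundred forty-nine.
Convert 七千七百一十四 (Chinese numeral) → 7×1000 + 7×100 + 1×10 + 4 = 7714 (decimal)
Convert four thousand five hundred forty-nine (English words) → 4×1000 + 5×100 + 49 = 4549 (decimal)
Compute gcd(7714, 4549) = 1
1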